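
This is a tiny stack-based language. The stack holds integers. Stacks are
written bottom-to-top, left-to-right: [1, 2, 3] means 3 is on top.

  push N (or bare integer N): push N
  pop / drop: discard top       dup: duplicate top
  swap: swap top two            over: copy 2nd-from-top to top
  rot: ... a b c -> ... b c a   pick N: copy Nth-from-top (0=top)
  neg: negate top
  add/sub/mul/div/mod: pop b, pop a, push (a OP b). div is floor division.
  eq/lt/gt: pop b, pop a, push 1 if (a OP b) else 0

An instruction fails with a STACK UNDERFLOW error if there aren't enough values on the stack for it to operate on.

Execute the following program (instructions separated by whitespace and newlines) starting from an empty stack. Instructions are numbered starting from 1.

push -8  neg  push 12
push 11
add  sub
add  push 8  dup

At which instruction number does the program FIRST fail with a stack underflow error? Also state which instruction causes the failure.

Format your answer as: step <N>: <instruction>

Answer: step 7: add

Derivation:
Step 1 ('push -8'): stack = [-8], depth = 1
Step 2 ('neg'): stack = [8], depth = 1
Step 3 ('push 12'): stack = [8, 12], depth = 2
Step 4 ('push 11'): stack = [8, 12, 11], depth = 3
Step 5 ('add'): stack = [8, 23], depth = 2
Step 6 ('sub'): stack = [-15], depth = 1
Step 7 ('add'): needs 2 value(s) but depth is 1 — STACK UNDERFLOW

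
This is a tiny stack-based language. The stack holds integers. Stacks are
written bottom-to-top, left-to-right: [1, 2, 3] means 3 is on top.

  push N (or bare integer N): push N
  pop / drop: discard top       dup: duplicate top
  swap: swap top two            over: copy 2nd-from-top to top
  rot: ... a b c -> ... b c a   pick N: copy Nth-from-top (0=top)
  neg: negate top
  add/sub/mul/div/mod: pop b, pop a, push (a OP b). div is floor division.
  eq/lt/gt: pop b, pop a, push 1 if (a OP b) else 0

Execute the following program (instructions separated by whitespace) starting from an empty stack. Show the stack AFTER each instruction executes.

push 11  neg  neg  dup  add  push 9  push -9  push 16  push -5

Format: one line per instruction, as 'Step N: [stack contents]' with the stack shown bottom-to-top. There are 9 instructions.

Step 1: [11]
Step 2: [-11]
Step 3: [11]
Step 4: [11, 11]
Step 5: [22]
Step 6: [22, 9]
Step 7: [22, 9, -9]
Step 8: [22, 9, -9, 16]
Step 9: [22, 9, -9, 16, -5]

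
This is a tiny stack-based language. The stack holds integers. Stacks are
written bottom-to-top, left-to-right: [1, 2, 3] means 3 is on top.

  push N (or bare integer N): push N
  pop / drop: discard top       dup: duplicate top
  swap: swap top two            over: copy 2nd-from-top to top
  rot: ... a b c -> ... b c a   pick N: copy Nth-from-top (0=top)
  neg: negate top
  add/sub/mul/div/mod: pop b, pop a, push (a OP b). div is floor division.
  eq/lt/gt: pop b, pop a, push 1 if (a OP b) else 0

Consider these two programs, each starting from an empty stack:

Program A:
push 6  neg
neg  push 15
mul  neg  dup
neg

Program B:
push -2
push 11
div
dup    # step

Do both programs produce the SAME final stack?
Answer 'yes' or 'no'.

Answer: no

Derivation:
Program A trace:
  After 'push 6': [6]
  After 'neg': [-6]
  After 'neg': [6]
  After 'push 15': [6, 15]
  After 'mul': [90]
  After 'neg': [-90]
  After 'dup': [-90, -90]
  After 'neg': [-90, 90]
Program A final stack: [-90, 90]

Program B trace:
  After 'push -2': [-2]
  After 'push 11': [-2, 11]
  After 'div': [-1]
  After 'dup': [-1, -1]
Program B final stack: [-1, -1]
Same: no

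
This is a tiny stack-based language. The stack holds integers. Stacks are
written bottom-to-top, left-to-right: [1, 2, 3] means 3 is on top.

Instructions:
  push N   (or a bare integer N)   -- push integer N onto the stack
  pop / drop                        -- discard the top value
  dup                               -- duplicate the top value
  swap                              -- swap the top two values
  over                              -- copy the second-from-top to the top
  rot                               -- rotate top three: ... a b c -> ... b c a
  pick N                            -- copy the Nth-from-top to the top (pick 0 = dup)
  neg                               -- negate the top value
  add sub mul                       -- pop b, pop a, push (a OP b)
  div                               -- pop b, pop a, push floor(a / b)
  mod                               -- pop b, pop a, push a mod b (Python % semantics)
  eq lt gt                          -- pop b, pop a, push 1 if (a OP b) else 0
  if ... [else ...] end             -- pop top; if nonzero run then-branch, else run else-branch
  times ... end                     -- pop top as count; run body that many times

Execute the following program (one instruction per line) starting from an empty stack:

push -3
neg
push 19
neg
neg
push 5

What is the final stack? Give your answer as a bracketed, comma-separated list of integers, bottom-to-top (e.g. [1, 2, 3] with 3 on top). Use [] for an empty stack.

After 'push -3': [-3]
After 'neg': [3]
After 'push 19': [3, 19]
After 'neg': [3, -19]
After 'neg': [3, 19]
After 'push 5': [3, 19, 5]

Answer: [3, 19, 5]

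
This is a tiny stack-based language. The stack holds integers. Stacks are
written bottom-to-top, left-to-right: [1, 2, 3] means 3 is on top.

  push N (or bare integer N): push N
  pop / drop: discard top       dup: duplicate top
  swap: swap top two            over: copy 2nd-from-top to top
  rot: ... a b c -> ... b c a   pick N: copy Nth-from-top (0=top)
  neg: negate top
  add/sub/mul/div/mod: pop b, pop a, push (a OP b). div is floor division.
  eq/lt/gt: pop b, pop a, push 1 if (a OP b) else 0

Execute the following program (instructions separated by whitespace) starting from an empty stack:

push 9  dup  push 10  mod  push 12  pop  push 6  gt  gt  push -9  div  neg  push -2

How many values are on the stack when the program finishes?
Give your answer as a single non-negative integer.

Answer: 2

Derivation:
After 'push 9': stack = [9] (depth 1)
After 'dup': stack = [9, 9] (depth 2)
After 'push 10': stack = [9, 9, 10] (depth 3)
After 'mod': stack = [9, 9] (depth 2)
After 'push 12': stack = [9, 9, 12] (depth 3)
After 'pop': stack = [9, 9] (depth 2)
After 'push 6': stack = [9, 9, 6] (depth 3)
After 'gt': stack = [9, 1] (depth 2)
After 'gt': stack = [1] (depth 1)
After 'push -9': stack = [1, -9] (depth 2)
After 'div': stack = [-1] (depth 1)
After 'neg': stack = [1] (depth 1)
After 'push -2': stack = [1, -2] (depth 2)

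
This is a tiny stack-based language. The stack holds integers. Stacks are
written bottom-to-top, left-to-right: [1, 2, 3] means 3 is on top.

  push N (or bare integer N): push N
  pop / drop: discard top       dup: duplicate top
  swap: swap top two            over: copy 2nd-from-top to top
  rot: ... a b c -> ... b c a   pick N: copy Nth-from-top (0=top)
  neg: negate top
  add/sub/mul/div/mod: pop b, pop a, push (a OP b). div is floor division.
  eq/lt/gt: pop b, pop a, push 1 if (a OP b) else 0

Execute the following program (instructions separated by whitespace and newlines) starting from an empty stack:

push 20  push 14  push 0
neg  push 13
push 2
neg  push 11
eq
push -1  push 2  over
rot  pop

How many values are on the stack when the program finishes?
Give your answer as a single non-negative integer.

Answer: 7

Derivation:
After 'push 20': stack = [20] (depth 1)
After 'push 14': stack = [20, 14] (depth 2)
After 'push 0': stack = [20, 14, 0] (depth 3)
After 'neg': stack = [20, 14, 0] (depth 3)
After 'push 13': stack = [20, 14, 0, 13] (depth 4)
After 'push 2': stack = [20, 14, 0, 13, 2] (depth 5)
After 'neg': stack = [20, 14, 0, 13, -2] (depth 5)
After 'push 11': stack = [20, 14, 0, 13, -2, 11] (depth 6)
After 'eq': stack = [20, 14, 0, 13, 0] (depth 5)
After 'push -1': stack = [20, 14, 0, 13, 0, -1] (depth 6)
After 'push 2': stack = [20, 14, 0, 13, 0, -1, 2] (depth 7)
After 'over': stack = [20, 14, 0, 13, 0, -1, 2, -1] (depth 8)
After 'rot': stack = [20, 14, 0, 13, 0, 2, -1, -1] (depth 8)
After 'pop': stack = [20, 14, 0, 13, 0, 2, -1] (depth 7)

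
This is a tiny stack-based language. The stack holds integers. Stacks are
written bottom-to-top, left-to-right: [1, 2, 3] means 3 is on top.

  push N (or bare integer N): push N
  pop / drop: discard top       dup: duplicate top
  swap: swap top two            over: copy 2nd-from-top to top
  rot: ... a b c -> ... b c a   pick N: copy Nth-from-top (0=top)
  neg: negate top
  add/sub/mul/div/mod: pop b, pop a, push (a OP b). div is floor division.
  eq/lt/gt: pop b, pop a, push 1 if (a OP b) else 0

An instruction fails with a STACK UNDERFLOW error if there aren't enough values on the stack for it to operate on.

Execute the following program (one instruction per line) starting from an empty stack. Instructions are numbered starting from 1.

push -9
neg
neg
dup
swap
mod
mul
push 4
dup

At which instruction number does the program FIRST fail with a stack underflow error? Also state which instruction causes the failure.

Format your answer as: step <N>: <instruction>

Answer: step 7: mul

Derivation:
Step 1 ('push -9'): stack = [-9], depth = 1
Step 2 ('neg'): stack = [9], depth = 1
Step 3 ('neg'): stack = [-9], depth = 1
Step 4 ('dup'): stack = [-9, -9], depth = 2
Step 5 ('swap'): stack = [-9, -9], depth = 2
Step 6 ('mod'): stack = [0], depth = 1
Step 7 ('mul'): needs 2 value(s) but depth is 1 — STACK UNDERFLOW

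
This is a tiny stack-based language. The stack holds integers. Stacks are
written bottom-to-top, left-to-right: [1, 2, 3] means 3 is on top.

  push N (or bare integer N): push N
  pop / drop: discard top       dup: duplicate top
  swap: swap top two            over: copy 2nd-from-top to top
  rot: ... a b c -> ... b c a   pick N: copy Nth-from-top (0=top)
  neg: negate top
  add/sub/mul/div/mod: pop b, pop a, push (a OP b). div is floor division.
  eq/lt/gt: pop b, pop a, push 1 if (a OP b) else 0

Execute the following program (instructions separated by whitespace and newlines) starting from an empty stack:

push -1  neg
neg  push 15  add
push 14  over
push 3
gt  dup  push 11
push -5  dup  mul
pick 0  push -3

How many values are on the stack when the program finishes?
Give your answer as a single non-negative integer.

After 'push -1': stack = [-1] (depth 1)
After 'neg': stack = [1] (depth 1)
After 'neg': stack = [-1] (depth 1)
After 'push 15': stack = [-1, 15] (depth 2)
After 'add': stack = [14] (depth 1)
After 'push 14': stack = [14, 14] (depth 2)
After 'over': stack = [14, 14, 14] (depth 3)
After 'push 3': stack = [14, 14, 14, 3] (depth 4)
After 'gt': stack = [14, 14, 1] (depth 3)
After 'dup': stack = [14, 14, 1, 1] (depth 4)
After 'push 11': stack = [14, 14, 1, 1, 11] (depth 5)
After 'push -5': stack = [14, 14, 1, 1, 11, -5] (depth 6)
After 'dup': stack = [14, 14, 1, 1, 11, -5, -5] (depth 7)
After 'mul': stack = [14, 14, 1, 1, 11, 25] (depth 6)
After 'pick 0': stack = [14, 14, 1, 1, 11, 25, 25] (depth 7)
After 'push -3': stack = [14, 14, 1, 1, 11, 25, 25, -3] (depth 8)

Answer: 8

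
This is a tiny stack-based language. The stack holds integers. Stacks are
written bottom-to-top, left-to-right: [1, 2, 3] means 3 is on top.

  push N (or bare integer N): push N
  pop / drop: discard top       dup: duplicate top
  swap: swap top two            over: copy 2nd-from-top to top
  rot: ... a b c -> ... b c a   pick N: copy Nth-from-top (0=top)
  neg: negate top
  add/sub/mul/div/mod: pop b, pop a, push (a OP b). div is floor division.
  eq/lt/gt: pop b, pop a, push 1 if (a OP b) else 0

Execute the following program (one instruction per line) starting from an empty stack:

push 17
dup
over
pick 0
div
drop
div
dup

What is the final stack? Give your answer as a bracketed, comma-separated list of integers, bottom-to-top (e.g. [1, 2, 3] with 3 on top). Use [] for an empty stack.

Answer: [1, 1]

Derivation:
After 'push 17': [17]
After 'dup': [17, 17]
After 'over': [17, 17, 17]
After 'pick 0': [17, 17, 17, 17]
After 'div': [17, 17, 1]
After 'drop': [17, 17]
After 'div': [1]
After 'dup': [1, 1]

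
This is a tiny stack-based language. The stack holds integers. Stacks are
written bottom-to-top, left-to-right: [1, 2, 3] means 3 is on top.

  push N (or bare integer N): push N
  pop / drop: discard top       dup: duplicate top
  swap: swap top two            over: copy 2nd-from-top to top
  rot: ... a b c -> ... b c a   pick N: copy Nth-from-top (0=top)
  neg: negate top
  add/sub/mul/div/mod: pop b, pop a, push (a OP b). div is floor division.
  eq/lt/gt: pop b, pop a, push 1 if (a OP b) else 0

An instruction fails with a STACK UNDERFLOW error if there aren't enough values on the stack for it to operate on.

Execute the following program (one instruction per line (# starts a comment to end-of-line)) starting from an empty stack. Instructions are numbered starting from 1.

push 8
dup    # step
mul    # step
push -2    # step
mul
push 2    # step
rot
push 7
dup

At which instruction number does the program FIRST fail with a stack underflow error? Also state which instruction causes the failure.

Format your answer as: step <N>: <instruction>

Step 1 ('push 8'): stack = [8], depth = 1
Step 2 ('dup'): stack = [8, 8], depth = 2
Step 3 ('mul'): stack = [64], depth = 1
Step 4 ('push -2'): stack = [64, -2], depth = 2
Step 5 ('mul'): stack = [-128], depth = 1
Step 6 ('push 2'): stack = [-128, 2], depth = 2
Step 7 ('rot'): needs 3 value(s) but depth is 2 — STACK UNDERFLOW

Answer: step 7: rot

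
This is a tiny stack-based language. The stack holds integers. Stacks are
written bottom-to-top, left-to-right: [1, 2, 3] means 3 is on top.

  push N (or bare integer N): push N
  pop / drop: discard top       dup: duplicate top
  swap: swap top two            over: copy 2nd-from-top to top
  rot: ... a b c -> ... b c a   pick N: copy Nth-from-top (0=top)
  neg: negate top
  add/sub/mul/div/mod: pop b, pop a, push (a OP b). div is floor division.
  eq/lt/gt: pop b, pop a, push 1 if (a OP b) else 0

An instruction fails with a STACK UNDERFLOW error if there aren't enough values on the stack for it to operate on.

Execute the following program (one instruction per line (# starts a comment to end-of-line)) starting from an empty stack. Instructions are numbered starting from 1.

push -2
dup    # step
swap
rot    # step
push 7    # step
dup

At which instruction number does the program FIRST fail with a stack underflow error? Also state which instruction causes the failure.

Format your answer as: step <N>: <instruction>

Answer: step 4: rot

Derivation:
Step 1 ('push -2'): stack = [-2], depth = 1
Step 2 ('dup'): stack = [-2, -2], depth = 2
Step 3 ('swap'): stack = [-2, -2], depth = 2
Step 4 ('rot'): needs 3 value(s) but depth is 2 — STACK UNDERFLOW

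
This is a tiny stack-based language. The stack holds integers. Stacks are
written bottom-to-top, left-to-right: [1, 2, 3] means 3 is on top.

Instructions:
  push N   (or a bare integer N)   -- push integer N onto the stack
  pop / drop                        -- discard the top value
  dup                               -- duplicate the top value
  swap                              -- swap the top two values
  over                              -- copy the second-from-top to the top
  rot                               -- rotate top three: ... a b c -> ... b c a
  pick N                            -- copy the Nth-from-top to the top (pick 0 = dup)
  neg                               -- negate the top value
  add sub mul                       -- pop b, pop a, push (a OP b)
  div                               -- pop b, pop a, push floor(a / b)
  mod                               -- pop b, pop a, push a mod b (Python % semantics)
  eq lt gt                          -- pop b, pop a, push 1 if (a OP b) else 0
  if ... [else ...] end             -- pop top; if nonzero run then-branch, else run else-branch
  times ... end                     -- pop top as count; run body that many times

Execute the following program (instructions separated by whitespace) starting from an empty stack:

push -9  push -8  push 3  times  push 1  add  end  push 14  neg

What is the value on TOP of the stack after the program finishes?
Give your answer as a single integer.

After 'push -9': [-9]
After 'push -8': [-9, -8]
After 'push 3': [-9, -8, 3]
After 'times': [-9, -8]
After 'push 1': [-9, -8, 1]
After 'add': [-9, -7]
After 'push 1': [-9, -7, 1]
After 'add': [-9, -6]
After 'push 1': [-9, -6, 1]
After 'add': [-9, -5]
After 'push 14': [-9, -5, 14]
After 'neg': [-9, -5, -14]

Answer: -14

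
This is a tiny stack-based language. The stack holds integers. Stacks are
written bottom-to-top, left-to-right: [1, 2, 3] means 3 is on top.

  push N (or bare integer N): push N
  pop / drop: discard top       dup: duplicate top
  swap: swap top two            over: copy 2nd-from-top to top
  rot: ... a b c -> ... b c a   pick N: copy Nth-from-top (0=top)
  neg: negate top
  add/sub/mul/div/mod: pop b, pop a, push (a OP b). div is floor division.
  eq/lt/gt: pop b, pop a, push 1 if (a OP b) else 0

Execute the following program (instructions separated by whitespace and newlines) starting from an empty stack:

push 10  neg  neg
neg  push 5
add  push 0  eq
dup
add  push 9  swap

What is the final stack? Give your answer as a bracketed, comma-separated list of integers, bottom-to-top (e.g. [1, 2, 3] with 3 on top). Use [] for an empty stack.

Answer: [9, 0]

Derivation:
After 'push 10': [10]
After 'neg': [-10]
After 'neg': [10]
After 'neg': [-10]
After 'push 5': [-10, 5]
After 'add': [-5]
After 'push 0': [-5, 0]
After 'eq': [0]
After 'dup': [0, 0]
After 'add': [0]
After 'push 9': [0, 9]
After 'swap': [9, 0]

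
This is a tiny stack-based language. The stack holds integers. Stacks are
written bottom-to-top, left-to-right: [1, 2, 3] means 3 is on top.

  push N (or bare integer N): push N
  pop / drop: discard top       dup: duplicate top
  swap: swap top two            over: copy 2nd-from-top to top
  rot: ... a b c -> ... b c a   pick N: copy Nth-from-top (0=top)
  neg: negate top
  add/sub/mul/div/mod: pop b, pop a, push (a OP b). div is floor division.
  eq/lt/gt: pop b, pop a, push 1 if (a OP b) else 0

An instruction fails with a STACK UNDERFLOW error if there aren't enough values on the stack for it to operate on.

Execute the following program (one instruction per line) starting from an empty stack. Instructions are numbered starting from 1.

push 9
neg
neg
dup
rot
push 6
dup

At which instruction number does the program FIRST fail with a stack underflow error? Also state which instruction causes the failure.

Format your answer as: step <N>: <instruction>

Answer: step 5: rot

Derivation:
Step 1 ('push 9'): stack = [9], depth = 1
Step 2 ('neg'): stack = [-9], depth = 1
Step 3 ('neg'): stack = [9], depth = 1
Step 4 ('dup'): stack = [9, 9], depth = 2
Step 5 ('rot'): needs 3 value(s) but depth is 2 — STACK UNDERFLOW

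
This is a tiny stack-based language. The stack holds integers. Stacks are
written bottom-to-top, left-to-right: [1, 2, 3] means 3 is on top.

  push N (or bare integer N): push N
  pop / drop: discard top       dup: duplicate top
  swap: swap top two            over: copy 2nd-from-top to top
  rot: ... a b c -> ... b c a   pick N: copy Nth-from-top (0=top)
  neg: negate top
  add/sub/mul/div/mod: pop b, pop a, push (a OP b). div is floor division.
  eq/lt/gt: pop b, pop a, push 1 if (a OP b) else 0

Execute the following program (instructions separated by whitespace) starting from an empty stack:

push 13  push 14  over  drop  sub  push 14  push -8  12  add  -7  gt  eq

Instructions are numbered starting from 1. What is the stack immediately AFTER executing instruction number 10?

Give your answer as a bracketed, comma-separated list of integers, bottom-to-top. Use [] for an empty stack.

Step 1 ('push 13'): [13]
Step 2 ('push 14'): [13, 14]
Step 3 ('over'): [13, 14, 13]
Step 4 ('drop'): [13, 14]
Step 5 ('sub'): [-1]
Step 6 ('push 14'): [-1, 14]
Step 7 ('push -8'): [-1, 14, -8]
Step 8 ('12'): [-1, 14, -8, 12]
Step 9 ('add'): [-1, 14, 4]
Step 10 ('-7'): [-1, 14, 4, -7]

Answer: [-1, 14, 4, -7]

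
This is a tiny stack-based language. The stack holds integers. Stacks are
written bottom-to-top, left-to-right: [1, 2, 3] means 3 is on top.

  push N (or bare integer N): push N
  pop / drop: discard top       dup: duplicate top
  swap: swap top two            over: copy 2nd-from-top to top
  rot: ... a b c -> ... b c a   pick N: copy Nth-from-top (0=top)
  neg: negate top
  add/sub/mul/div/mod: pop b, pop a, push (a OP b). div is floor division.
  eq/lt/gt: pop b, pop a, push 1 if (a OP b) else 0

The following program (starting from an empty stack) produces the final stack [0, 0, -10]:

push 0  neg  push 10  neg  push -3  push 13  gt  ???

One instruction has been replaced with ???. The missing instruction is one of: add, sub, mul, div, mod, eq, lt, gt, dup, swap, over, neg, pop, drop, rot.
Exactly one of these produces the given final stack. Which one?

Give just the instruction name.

Stack before ???: [0, -10, 0]
Stack after ???:  [0, 0, -10]
The instruction that transforms [0, -10, 0] -> [0, 0, -10] is: swap

Answer: swap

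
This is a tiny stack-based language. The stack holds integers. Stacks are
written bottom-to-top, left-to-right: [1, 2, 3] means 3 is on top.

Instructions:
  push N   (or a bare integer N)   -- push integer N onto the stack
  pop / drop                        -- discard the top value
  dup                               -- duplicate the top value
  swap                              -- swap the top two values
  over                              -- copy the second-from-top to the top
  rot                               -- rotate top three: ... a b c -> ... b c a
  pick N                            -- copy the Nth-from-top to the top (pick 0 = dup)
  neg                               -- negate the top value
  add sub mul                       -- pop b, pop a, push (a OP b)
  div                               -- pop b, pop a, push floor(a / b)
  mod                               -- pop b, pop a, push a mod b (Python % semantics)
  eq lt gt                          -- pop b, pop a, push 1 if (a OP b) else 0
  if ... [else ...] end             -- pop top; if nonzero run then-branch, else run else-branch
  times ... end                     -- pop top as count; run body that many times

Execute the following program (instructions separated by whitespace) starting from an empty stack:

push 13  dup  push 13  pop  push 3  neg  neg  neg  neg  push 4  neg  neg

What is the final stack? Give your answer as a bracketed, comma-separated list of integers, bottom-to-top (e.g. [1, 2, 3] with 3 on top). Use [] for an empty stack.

After 'push 13': [13]
After 'dup': [13, 13]
After 'push 13': [13, 13, 13]
After 'pop': [13, 13]
After 'push 3': [13, 13, 3]
After 'neg': [13, 13, -3]
After 'neg': [13, 13, 3]
After 'neg': [13, 13, -3]
After 'neg': [13, 13, 3]
After 'push 4': [13, 13, 3, 4]
After 'neg': [13, 13, 3, -4]
After 'neg': [13, 13, 3, 4]

Answer: [13, 13, 3, 4]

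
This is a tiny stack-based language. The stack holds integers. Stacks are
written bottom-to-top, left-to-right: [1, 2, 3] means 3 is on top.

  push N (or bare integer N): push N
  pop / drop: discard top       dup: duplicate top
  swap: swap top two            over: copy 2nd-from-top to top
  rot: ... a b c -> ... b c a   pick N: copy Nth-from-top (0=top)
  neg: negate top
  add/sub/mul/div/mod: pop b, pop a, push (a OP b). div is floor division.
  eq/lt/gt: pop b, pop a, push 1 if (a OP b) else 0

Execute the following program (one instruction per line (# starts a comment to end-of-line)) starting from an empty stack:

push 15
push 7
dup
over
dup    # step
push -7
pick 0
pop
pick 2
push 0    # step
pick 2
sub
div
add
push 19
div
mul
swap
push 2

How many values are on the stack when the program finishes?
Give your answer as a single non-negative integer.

After 'push 15': stack = [15] (depth 1)
After 'push 7': stack = [15, 7] (depth 2)
After 'dup': stack = [15, 7, 7] (depth 3)
After 'over': stack = [15, 7, 7, 7] (depth 4)
After 'dup': stack = [15, 7, 7, 7, 7] (depth 5)
After 'push -7': stack = [15, 7, 7, 7, 7, -7] (depth 6)
After 'pick 0': stack = [15, 7, 7, 7, 7, -7, -7] (depth 7)
After 'pop': stack = [15, 7, 7, 7, 7, -7] (depth 6)
After 'pick 2': stack = [15, 7, 7, 7, 7, -7, 7] (depth 7)
After 'push 0': stack = [15, 7, 7, 7, 7, -7, 7, 0] (depth 8)
After 'pick 2': stack = [15, 7, 7, 7, 7, -7, 7, 0, -7] (depth 9)
After 'sub': stack = [15, 7, 7, 7, 7, -7, 7, 7] (depth 8)
After 'div': stack = [15, 7, 7, 7, 7, -7, 1] (depth 7)
After 'add': stack = [15, 7, 7, 7, 7, -6] (depth 6)
After 'push 19': stack = [15, 7, 7, 7, 7, -6, 19] (depth 7)
After 'div': stack = [15, 7, 7, 7, 7, -1] (depth 6)
After 'mul': stack = [15, 7, 7, 7, -7] (depth 5)
After 'swap': stack = [15, 7, 7, -7, 7] (depth 5)
After 'push 2': stack = [15, 7, 7, -7, 7, 2] (depth 6)

Answer: 6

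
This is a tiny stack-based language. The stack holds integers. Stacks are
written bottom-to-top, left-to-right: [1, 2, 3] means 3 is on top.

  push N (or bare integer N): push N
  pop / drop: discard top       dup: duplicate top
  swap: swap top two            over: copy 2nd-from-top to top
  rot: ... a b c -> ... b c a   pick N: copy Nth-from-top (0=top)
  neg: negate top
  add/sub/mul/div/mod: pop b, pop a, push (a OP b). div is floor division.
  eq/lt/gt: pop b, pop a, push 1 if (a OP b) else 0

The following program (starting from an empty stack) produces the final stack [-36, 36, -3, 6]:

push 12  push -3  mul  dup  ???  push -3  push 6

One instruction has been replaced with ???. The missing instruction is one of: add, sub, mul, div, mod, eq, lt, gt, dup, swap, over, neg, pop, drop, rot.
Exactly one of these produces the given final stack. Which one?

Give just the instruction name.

Stack before ???: [-36, -36]
Stack after ???:  [-36, 36]
The instruction that transforms [-36, -36] -> [-36, 36] is: neg

Answer: neg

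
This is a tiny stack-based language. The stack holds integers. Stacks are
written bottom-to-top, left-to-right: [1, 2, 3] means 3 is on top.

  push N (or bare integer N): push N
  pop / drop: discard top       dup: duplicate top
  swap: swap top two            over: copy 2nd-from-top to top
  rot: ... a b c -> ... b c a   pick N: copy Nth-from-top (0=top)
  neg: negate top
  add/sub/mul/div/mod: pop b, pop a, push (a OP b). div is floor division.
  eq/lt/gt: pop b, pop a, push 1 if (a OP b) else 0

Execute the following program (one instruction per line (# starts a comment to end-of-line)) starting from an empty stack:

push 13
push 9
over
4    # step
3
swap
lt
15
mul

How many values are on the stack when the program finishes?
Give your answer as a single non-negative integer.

After 'push 13': stack = [13] (depth 1)
After 'push 9': stack = [13, 9] (depth 2)
After 'over': stack = [13, 9, 13] (depth 3)
After 'push 4': stack = [13, 9, 13, 4] (depth 4)
After 'push 3': stack = [13, 9, 13, 4, 3] (depth 5)
After 'swap': stack = [13, 9, 13, 3, 4] (depth 5)
After 'lt': stack = [13, 9, 13, 1] (depth 4)
After 'push 15': stack = [13, 9, 13, 1, 15] (depth 5)
After 'mul': stack = [13, 9, 13, 15] (depth 4)

Answer: 4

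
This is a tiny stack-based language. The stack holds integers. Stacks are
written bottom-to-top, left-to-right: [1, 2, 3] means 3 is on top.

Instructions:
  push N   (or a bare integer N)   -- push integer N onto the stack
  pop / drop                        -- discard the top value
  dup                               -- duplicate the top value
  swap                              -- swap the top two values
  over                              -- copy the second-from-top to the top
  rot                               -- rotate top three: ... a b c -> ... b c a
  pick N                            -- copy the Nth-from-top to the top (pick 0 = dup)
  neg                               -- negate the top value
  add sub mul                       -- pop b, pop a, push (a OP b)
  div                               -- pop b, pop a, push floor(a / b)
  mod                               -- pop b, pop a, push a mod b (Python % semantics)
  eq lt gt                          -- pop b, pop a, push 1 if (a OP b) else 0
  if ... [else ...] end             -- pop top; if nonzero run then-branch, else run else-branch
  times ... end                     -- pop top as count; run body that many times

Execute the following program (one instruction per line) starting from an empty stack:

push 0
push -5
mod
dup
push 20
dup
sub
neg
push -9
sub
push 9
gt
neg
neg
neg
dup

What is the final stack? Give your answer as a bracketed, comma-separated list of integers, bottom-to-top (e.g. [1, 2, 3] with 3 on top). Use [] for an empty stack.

After 'push 0': [0]
After 'push -5': [0, -5]
After 'mod': [0]
After 'dup': [0, 0]
After 'push 20': [0, 0, 20]
After 'dup': [0, 0, 20, 20]
After 'sub': [0, 0, 0]
After 'neg': [0, 0, 0]
After 'push -9': [0, 0, 0, -9]
After 'sub': [0, 0, 9]
After 'push 9': [0, 0, 9, 9]
After 'gt': [0, 0, 0]
After 'neg': [0, 0, 0]
After 'neg': [0, 0, 0]
After 'neg': [0, 0, 0]
After 'dup': [0, 0, 0, 0]

Answer: [0, 0, 0, 0]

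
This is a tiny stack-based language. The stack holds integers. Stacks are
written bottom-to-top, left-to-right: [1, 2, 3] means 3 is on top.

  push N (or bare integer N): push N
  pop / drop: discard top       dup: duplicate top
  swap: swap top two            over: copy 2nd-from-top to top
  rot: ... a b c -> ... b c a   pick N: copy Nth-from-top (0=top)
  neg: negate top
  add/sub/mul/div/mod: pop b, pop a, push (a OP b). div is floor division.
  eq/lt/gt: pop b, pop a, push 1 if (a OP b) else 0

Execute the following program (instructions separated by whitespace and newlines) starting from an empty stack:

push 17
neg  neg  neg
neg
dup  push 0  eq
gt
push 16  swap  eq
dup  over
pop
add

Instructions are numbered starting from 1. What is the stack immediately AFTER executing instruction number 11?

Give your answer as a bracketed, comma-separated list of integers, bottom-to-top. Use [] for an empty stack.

Answer: [16, 1]

Derivation:
Step 1 ('push 17'): [17]
Step 2 ('neg'): [-17]
Step 3 ('neg'): [17]
Step 4 ('neg'): [-17]
Step 5 ('neg'): [17]
Step 6 ('dup'): [17, 17]
Step 7 ('push 0'): [17, 17, 0]
Step 8 ('eq'): [17, 0]
Step 9 ('gt'): [1]
Step 10 ('push 16'): [1, 16]
Step 11 ('swap'): [16, 1]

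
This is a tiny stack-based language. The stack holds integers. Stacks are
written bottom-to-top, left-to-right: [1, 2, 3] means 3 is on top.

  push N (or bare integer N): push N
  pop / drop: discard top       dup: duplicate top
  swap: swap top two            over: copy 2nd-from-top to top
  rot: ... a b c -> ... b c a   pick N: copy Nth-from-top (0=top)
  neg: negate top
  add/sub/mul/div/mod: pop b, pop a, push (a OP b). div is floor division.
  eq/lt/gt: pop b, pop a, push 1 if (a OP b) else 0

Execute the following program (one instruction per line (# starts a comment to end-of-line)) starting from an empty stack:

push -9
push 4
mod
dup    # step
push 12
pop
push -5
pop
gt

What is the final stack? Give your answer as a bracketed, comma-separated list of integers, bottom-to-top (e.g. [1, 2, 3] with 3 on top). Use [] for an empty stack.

Answer: [0]

Derivation:
After 'push -9': [-9]
After 'push 4': [-9, 4]
After 'mod': [3]
After 'dup': [3, 3]
After 'push 12': [3, 3, 12]
After 'pop': [3, 3]
After 'push -5': [3, 3, -5]
After 'pop': [3, 3]
After 'gt': [0]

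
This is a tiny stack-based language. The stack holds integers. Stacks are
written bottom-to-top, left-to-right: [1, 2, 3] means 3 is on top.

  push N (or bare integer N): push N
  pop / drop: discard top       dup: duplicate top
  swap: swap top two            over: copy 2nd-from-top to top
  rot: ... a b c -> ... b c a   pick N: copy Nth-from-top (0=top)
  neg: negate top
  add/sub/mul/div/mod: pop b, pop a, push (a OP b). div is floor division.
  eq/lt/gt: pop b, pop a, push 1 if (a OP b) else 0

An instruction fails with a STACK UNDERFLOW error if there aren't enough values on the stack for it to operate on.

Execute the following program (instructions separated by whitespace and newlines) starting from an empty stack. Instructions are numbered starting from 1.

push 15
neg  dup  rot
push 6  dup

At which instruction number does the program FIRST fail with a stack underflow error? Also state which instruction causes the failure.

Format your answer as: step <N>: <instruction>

Answer: step 4: rot

Derivation:
Step 1 ('push 15'): stack = [15], depth = 1
Step 2 ('neg'): stack = [-15], depth = 1
Step 3 ('dup'): stack = [-15, -15], depth = 2
Step 4 ('rot'): needs 3 value(s) but depth is 2 — STACK UNDERFLOW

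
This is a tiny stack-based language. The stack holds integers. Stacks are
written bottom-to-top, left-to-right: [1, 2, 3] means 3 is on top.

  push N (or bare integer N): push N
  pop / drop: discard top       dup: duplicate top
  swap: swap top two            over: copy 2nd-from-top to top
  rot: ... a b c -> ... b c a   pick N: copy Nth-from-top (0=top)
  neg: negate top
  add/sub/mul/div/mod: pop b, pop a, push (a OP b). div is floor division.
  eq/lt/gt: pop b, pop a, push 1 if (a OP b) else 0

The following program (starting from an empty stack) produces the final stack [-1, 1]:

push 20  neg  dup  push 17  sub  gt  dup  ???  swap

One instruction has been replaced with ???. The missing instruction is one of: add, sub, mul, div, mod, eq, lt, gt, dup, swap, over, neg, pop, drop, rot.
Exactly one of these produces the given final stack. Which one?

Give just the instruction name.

Stack before ???: [1, 1]
Stack after ???:  [1, -1]
The instruction that transforms [1, 1] -> [1, -1] is: neg

Answer: neg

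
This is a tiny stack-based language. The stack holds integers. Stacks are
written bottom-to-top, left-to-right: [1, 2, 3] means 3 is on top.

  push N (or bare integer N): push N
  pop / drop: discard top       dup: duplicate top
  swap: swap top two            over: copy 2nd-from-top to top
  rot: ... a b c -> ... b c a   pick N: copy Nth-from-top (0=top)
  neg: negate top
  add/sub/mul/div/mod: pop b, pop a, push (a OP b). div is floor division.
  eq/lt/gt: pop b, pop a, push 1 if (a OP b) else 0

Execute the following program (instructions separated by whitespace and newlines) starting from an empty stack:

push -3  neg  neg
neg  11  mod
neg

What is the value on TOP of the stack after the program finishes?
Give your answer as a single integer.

Answer: -3

Derivation:
After 'push -3': [-3]
After 'neg': [3]
After 'neg': [-3]
After 'neg': [3]
After 'push 11': [3, 11]
After 'mod': [3]
After 'neg': [-3]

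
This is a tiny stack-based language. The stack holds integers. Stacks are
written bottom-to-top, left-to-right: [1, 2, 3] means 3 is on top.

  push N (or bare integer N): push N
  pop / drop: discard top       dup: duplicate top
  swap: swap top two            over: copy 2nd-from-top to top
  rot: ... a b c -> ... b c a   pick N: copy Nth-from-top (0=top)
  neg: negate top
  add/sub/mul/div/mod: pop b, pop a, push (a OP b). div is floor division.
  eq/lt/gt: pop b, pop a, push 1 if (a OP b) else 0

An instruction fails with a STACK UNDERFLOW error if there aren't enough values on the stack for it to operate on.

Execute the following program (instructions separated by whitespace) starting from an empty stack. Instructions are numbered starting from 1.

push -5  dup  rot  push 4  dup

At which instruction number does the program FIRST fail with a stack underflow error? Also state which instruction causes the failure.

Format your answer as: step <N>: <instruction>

Step 1 ('push -5'): stack = [-5], depth = 1
Step 2 ('dup'): stack = [-5, -5], depth = 2
Step 3 ('rot'): needs 3 value(s) but depth is 2 — STACK UNDERFLOW

Answer: step 3: rot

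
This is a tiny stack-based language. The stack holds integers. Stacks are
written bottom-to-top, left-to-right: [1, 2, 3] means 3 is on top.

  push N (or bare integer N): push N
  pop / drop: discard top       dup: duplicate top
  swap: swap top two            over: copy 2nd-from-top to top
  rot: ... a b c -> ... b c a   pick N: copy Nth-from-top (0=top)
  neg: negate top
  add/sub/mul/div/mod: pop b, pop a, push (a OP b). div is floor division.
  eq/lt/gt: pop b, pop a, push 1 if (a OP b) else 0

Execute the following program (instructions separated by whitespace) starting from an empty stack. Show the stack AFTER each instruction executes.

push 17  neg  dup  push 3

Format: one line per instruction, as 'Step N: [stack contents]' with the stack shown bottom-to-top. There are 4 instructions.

Step 1: [17]
Step 2: [-17]
Step 3: [-17, -17]
Step 4: [-17, -17, 3]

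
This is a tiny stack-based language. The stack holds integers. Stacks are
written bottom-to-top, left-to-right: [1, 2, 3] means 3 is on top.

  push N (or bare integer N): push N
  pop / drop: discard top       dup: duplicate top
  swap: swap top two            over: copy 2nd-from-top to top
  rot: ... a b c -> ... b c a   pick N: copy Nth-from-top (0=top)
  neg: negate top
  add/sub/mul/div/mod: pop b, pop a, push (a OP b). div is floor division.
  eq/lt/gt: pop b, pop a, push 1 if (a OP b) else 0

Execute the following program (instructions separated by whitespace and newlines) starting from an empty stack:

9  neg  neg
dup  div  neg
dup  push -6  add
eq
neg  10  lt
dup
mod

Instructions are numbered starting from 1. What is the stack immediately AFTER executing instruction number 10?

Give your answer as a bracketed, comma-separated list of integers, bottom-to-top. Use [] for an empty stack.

Step 1 ('9'): [9]
Step 2 ('neg'): [-9]
Step 3 ('neg'): [9]
Step 4 ('dup'): [9, 9]
Step 5 ('div'): [1]
Step 6 ('neg'): [-1]
Step 7 ('dup'): [-1, -1]
Step 8 ('push -6'): [-1, -1, -6]
Step 9 ('add'): [-1, -7]
Step 10 ('eq'): [0]

Answer: [0]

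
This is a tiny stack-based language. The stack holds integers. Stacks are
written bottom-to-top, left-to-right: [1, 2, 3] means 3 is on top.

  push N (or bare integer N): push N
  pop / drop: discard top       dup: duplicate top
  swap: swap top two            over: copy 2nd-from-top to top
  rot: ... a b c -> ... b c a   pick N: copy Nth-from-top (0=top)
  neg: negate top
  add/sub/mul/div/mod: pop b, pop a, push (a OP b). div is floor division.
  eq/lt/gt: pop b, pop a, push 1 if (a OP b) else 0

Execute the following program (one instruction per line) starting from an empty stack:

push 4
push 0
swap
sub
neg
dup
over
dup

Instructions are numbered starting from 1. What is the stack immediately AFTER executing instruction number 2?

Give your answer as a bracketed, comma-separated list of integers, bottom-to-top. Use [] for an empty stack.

Step 1 ('push 4'): [4]
Step 2 ('push 0'): [4, 0]

Answer: [4, 0]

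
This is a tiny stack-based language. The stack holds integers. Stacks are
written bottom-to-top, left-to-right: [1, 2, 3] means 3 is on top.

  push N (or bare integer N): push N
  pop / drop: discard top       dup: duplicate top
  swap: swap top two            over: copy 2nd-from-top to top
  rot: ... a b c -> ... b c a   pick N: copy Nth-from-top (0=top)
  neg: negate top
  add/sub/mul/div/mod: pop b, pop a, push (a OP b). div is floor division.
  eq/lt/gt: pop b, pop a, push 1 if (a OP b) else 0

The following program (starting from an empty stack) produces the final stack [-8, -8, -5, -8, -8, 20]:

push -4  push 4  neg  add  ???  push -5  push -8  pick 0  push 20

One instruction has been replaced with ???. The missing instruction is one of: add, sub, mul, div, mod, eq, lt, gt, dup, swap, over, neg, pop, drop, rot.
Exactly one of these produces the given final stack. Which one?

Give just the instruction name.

Stack before ???: [-8]
Stack after ???:  [-8, -8]
The instruction that transforms [-8] -> [-8, -8] is: dup

Answer: dup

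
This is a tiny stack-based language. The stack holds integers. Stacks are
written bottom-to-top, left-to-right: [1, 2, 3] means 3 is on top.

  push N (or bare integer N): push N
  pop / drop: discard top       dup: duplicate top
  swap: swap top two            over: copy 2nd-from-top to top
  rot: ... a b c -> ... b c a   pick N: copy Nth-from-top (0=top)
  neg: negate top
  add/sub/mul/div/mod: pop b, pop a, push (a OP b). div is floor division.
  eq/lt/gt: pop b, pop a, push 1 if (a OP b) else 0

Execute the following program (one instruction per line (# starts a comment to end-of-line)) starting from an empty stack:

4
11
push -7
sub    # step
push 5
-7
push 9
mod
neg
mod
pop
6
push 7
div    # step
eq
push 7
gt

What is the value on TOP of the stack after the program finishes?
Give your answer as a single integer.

Answer: 0

Derivation:
After 'push 4': [4]
After 'push 11': [4, 11]
After 'push -7': [4, 11, -7]
After 'sub': [4, 18]
After 'push 5': [4, 18, 5]
After 'push -7': [4, 18, 5, -7]
After 'push 9': [4, 18, 5, -7, 9]
After 'mod': [4, 18, 5, 2]
After 'neg': [4, 18, 5, -2]
After 'mod': [4, 18, -1]
After 'pop': [4, 18]
After 'push 6': [4, 18, 6]
After 'push 7': [4, 18, 6, 7]
After 'div': [4, 18, 0]
After 'eq': [4, 0]
After 'push 7': [4, 0, 7]
After 'gt': [4, 0]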